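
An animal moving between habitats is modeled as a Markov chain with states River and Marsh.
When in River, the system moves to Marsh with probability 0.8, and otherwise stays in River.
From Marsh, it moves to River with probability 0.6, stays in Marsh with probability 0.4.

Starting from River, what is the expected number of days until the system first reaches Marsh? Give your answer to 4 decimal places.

Let t(s) be the expected number of days to first reach Marsh from state s, with t(Marsh) = 0. Conditioning on the first day:
t(River) = 1 + 0.2·t(River)
Solving: t(River) = 1.2500.
Expected days from River to Marsh: 1.2500.

1.2500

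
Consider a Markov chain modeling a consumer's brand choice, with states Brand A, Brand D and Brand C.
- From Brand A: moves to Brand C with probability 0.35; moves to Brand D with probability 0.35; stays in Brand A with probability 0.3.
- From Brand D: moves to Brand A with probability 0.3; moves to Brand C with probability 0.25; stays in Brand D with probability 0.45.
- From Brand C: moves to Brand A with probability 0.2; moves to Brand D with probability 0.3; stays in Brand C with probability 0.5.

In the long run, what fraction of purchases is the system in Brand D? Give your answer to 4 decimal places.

0.3684

Let the stationary distribution be π with π = πP and π_1 + π_2 + π_3 = 1.
π_1 = 0.3·π_1 + 0.3·π_2 + 0.2·π_3
π_2 = 0.35·π_1 + 0.45·π_2 + 0.3·π_3
Solving with the normalization constraint gives π = (0.2632, 0.3684, 0.3684).
So the stationary probability of Brand D is 0.3684.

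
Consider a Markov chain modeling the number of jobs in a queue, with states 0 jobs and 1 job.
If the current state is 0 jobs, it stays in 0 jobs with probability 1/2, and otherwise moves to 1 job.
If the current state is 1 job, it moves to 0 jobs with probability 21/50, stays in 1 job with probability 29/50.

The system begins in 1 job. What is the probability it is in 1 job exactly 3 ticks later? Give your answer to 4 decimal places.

0.5437

Propagate the distribution vector 3 ticks from 1 job.
After 0 ticks: (0.0000, 1.0000)
After 1 tick: (0.4200, 0.5800)
After 2 ticks: (0.4536, 0.5464)
After 3 ticks: (0.4563, 0.5437)
P(in 1 job after 3 ticks) = 0.5437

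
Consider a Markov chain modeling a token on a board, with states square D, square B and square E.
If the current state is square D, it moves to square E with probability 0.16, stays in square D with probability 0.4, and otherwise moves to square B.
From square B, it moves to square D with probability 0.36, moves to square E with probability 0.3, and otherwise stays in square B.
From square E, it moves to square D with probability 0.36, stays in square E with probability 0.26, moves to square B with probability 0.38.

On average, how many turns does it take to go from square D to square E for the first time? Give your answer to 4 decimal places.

Let t(s) be the expected number of turns to first reach square E from state s, with t(square E) = 0. Conditioning on the first turn:
t(square D) = 1 + 0.4·t(square D) + 0.44·t(square B)
t(square B) = 1 + 0.36·t(square D) + 0.34·t(square B)
Solving: t(square D) = 4.6296, t(square B) = 4.0404.
Expected turns from square D to square E: 4.6296.

4.6296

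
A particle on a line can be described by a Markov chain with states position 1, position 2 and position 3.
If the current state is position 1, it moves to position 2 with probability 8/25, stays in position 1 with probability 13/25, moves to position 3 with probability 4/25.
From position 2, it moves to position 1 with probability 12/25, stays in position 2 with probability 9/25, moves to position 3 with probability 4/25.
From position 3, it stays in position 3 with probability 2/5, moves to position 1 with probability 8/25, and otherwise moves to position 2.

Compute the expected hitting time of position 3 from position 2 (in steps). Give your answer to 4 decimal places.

Let t(s) be the expected number of steps to first reach position 3 from state s, with t(position 3) = 0. Conditioning on the first step:
t(position 1) = 1 + 0.52·t(position 1) + 0.32·t(position 2)
t(position 2) = 1 + 0.48·t(position 1) + 0.36·t(position 2)
Solving: t(position 1) = 6.2500, t(position 2) = 6.2500.
Expected steps from position 2 to position 3: 6.2500.

6.2500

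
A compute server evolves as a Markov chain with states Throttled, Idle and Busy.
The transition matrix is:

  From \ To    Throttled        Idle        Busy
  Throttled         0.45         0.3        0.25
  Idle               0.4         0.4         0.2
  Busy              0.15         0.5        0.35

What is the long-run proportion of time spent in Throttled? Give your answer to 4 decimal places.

0.3537

Let the stationary distribution be π with π = πP and π_1 + π_2 + π_3 = 1.
π_1 = 0.45·π_1 + 0.4·π_2 + 0.15·π_3
π_2 = 0.3·π_1 + 0.4·π_2 + 0.5·π_3
Solving with the normalization constraint gives π = (0.3537, 0.3902, 0.2561).
So the stationary probability of Throttled is 0.3537.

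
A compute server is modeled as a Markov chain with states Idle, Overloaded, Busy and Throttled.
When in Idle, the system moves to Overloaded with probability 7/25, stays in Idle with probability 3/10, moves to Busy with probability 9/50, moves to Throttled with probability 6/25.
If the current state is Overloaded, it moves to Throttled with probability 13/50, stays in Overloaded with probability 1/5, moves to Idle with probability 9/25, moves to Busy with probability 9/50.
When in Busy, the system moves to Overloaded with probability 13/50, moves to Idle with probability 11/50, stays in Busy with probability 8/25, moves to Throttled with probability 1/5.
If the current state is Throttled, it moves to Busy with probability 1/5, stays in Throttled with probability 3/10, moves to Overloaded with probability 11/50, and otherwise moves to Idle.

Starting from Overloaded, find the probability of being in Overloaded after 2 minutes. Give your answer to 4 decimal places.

Propagate the distribution vector 2 minutes from Overloaded.
After 0 minutes: (0.0000, 1.0000, 0.0000, 0.0000)
After 1 minute: (0.3600, 0.2000, 0.1800, 0.2600)
After 2 minutes: (0.2924, 0.2448, 0.2104, 0.2524)
P(in Overloaded after 2 minutes) = 0.2448

0.2448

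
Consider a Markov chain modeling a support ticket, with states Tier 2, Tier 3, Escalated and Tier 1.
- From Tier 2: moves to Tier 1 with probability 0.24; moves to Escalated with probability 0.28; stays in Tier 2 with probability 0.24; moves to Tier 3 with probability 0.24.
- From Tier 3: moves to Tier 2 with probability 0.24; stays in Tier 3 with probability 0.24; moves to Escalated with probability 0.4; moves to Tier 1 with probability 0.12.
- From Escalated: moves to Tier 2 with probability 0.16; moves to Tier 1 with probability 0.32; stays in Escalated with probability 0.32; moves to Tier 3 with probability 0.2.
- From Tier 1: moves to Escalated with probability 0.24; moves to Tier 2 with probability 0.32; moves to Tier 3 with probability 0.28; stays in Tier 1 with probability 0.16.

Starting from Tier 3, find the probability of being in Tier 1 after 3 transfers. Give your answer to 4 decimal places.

Propagate the distribution vector 3 transfers from Tier 3.
After 0 transfers: (0.0000, 1.0000, 0.0000, 0.0000)
After 1 transfer: (0.2400, 0.2400, 0.4000, 0.1200)
After 2 transfers: (0.2176, 0.2288, 0.3200, 0.2336)
After 3 transfers: (0.2331, 0.2365, 0.3109, 0.2195)
P(in Tier 1 after 3 transfers) = 0.2195

0.2195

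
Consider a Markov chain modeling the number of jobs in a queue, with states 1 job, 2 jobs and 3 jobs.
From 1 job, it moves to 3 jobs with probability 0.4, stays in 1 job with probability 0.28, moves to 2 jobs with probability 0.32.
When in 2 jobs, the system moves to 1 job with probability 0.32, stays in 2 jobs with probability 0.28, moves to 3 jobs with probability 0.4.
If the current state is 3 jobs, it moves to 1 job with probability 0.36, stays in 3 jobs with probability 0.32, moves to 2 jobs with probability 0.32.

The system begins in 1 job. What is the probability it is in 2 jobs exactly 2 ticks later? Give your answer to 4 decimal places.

0.3072

Sum over the intermediate state after 1 tick:
P = P(1 job→1 job)·P(1 job→2 jobs) + P(1 job→2 jobs)·P(2 jobs→2 jobs) + P(1 job→3 jobs)·P(3 jobs→2 jobs)
  = 0.28×0.32 + 0.32×0.28 + 0.4×0.32
  = 0.0896 + 0.0896 + 0.1280 = 0.3072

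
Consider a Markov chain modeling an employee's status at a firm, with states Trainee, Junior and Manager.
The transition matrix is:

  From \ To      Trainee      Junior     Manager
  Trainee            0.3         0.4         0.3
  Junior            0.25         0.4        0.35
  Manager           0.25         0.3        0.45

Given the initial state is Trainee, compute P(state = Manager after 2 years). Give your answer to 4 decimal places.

Sum over the intermediate state after 1 year:
P = P(Trainee→Trainee)·P(Trainee→Manager) + P(Trainee→Junior)·P(Junior→Manager) + P(Trainee→Manager)·P(Manager→Manager)
  = 0.3×0.3 + 0.4×0.35 + 0.3×0.45
  = 0.0900 + 0.1400 + 0.1350 = 0.3650

0.3650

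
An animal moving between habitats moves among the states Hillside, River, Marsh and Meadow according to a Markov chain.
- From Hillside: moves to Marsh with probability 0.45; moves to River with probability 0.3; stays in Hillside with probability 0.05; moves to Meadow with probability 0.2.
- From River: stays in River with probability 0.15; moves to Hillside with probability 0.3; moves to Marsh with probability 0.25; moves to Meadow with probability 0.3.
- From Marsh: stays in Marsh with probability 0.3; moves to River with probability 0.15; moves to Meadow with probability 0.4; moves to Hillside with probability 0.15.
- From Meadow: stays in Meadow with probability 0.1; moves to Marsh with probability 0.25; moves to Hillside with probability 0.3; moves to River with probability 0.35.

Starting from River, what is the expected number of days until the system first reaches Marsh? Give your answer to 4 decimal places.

3.3557

Let t(s) be the expected number of days to first reach Marsh from state s, with t(Marsh) = 0. Conditioning on the first day:
t(Hillside) = 1 + 0.05·t(Hillside) + 0.3·t(River) + 0.2·t(Meadow)
t(River) = 1 + 0.3·t(Hillside) + 0.15·t(River) + 0.3·t(Meadow)
t(Meadow) = 1 + 0.3·t(Hillside) + 0.35·t(River) + 0.1·t(Meadow)
Solving: t(Hillside) = 2.8188, t(River) = 3.3557, t(Meadow) = 3.3557.
Expected days from River to Marsh: 3.3557.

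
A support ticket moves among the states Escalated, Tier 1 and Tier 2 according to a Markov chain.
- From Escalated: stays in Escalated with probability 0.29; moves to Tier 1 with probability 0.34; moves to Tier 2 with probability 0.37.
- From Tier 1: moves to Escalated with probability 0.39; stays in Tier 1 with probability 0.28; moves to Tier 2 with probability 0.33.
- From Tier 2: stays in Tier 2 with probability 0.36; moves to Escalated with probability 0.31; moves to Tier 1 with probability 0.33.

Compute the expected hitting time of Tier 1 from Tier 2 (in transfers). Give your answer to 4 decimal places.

Let t(s) be the expected number of transfers to first reach Tier 1 from state s, with t(Tier 1) = 0. Conditioning on the first transfer:
t(Escalated) = 1 + 0.29·t(Escalated) + 0.37·t(Tier 2)
t(Tier 2) = 1 + 0.31·t(Escalated) + 0.36·t(Tier 2)
Solving: t(Escalated) = 2.9732, t(Tier 2) = 3.0026.
Expected transfers from Tier 2 to Tier 1: 3.0026.

3.0026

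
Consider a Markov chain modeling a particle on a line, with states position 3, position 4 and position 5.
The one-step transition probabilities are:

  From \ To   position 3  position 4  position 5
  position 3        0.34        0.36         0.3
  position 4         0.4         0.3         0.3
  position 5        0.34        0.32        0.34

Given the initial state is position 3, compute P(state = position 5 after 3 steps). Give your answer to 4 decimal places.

Propagate the distribution vector 3 steps from position 3.
After 0 steps: (1.0000, 0.0000, 0.0000)
After 1 step: (0.3400, 0.3600, 0.3000)
After 2 steps: (0.3616, 0.3264, 0.3120)
After 3 steps: (0.3596, 0.3279, 0.3125)
P(in position 5 after 3 steps) = 0.3125

0.3125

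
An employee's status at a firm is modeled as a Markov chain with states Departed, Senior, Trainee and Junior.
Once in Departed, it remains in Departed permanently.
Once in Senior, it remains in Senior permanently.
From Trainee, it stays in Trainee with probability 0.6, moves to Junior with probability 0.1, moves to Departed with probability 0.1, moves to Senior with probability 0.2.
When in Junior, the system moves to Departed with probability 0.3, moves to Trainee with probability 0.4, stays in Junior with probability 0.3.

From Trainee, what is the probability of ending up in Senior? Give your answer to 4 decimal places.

0.5833

Let h(s) be the probability of absorption at Senior starting from transient state s. Then h(Senior) = 1 and h(Departed) = 0. By first-step analysis:
h(Trainee) = 0.1·0 + 0.2·1 + 0.6·h(Trainee) + 0.1·h(Junior)
h(Junior) = 0.3·0 + 0.4·h(Trainee) + 0.3·h(Junior)
Solving: h(Trainee) = 0.5833, h(Junior) = 0.3333.
Starting from Trainee, the probability is 0.5833.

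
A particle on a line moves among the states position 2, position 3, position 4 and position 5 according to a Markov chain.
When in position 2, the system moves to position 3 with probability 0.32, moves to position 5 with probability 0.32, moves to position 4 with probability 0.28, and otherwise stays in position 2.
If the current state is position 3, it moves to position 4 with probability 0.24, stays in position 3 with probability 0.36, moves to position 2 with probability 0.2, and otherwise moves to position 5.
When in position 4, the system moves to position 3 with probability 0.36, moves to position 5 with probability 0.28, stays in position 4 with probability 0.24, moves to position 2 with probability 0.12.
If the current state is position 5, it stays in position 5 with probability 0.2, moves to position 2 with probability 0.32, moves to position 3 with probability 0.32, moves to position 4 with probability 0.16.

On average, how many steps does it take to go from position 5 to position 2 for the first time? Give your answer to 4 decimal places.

Let t(s) be the expected number of steps to first reach position 2 from state s, with t(position 2) = 0. Conditioning on the first step:
t(position 3) = 1 + 0.36·t(position 3) + 0.24·t(position 4) + 0.2·t(position 5)
t(position 4) = 1 + 0.36·t(position 3) + 0.24·t(position 4) + 0.28·t(position 5)
t(position 5) = 1 + 0.32·t(position 3) + 0.16·t(position 4) + 0.2·t(position 5)
Solving: t(position 3) = 4.8001, t(position 4) = 5.1358, t(position 5) = 4.1972.
Expected steps from position 5 to position 2: 4.1972.

4.1972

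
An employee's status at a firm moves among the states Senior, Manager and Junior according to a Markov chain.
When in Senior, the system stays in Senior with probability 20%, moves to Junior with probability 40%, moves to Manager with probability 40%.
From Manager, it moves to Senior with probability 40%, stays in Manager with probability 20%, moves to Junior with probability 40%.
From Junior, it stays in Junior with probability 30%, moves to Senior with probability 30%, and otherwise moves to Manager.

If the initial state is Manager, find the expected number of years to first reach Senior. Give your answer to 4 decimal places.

2.7500

Let t(s) be the expected number of years to first reach Senior from state s, with t(Senior) = 0. Conditioning on the first year:
t(Manager) = 1 + 0.2·t(Manager) + 0.4·t(Junior)
t(Junior) = 1 + 0.4·t(Manager) + 0.3·t(Junior)
Solving: t(Manager) = 2.7500, t(Junior) = 3.0000.
Expected years from Manager to Senior: 2.7500.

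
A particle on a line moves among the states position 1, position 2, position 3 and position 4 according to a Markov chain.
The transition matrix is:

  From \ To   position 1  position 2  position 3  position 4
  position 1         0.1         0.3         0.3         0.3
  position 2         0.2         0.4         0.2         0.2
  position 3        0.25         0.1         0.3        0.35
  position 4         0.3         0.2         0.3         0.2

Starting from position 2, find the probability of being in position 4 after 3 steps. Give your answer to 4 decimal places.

Propagate the distribution vector 3 steps from position 2.
After 0 steps: (0.0000, 1.0000, 0.0000, 0.0000)
After 1 step: (0.2000, 0.4000, 0.2000, 0.2000)
After 2 steps: (0.2100, 0.2800, 0.2600, 0.2500)
After 3 steps: (0.2170, 0.2510, 0.2720, 0.2600)
P(in position 4 after 3 steps) = 0.2600

0.2600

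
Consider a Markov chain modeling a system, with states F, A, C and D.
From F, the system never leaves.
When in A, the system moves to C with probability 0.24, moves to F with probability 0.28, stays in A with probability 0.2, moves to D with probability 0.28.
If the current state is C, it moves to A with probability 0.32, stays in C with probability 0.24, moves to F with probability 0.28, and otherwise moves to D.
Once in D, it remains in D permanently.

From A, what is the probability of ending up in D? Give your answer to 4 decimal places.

0.4729

Let h(s) be the probability of absorption at D starting from transient state s. Then h(D) = 1 and h(F) = 0. By first-step analysis:
h(A) = 0.28·0 + 0.2·h(A) + 0.24·h(C) + 0.28·1
h(C) = 0.28·0 + 0.32·h(A) + 0.24·h(C) + 0.16·1
Solving: h(A) = 0.4729, h(C) = 0.4096.
Starting from A, the probability is 0.4729.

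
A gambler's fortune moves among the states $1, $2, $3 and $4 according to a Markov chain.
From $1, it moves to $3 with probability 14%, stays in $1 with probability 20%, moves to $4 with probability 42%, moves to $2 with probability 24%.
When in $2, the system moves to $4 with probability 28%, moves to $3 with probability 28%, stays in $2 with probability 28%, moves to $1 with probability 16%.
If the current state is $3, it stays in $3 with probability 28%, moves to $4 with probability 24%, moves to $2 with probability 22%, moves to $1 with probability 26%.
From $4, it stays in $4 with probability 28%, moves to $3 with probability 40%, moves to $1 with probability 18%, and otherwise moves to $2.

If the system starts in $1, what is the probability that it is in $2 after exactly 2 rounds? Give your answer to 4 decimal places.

0.2048

Propagate the distribution vector 2 rounds from $1.
After 0 rounds: (1.0000, 0.0000, 0.0000, 0.0000)
After 1 round: (0.2000, 0.2400, 0.1400, 0.4200)
After 2 rounds: (0.1904, 0.2048, 0.3024, 0.3024)
P(in $2 after 2 rounds) = 0.2048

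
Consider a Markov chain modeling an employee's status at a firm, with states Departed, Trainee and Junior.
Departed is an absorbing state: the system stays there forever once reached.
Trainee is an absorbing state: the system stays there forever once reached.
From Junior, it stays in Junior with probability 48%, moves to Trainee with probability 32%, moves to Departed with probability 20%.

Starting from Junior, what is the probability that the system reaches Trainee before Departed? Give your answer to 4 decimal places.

Let h(s) be the probability of absorption at Trainee starting from transient state s. Then h(Trainee) = 1 and h(Departed) = 0. By first-step analysis:
h(Junior) = 0.2·0 + 0.32·1 + 0.48·h(Junior)
Solving: h(Junior) = 0.6154.
Starting from Junior, the probability is 0.6154.

0.6154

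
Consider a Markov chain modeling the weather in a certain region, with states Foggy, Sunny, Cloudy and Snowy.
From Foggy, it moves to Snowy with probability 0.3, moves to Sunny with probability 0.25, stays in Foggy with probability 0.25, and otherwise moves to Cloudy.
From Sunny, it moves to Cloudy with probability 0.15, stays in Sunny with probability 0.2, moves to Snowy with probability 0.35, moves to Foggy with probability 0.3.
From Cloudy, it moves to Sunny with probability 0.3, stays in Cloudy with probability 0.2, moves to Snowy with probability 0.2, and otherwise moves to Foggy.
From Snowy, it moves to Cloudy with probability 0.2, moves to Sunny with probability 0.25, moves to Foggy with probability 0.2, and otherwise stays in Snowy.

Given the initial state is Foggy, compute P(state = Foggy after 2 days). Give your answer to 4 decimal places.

0.2575

Propagate the distribution vector 2 days from Foggy.
After 0 days: (1.0000, 0.0000, 0.0000, 0.0000)
After 1 day: (0.2500, 0.2500, 0.2000, 0.3000)
After 2 days: (0.2575, 0.2475, 0.1875, 0.3075)
P(in Foggy after 2 days) = 0.2575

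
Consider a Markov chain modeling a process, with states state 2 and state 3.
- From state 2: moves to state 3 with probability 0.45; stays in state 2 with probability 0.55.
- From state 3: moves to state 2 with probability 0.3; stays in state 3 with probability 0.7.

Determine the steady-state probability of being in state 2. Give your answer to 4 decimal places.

Let the stationary distribution be π with π = πP and π_1 + π_2 = 1.
π_1 = 0.55·π_1 + 0.3·π_2
Solving with the normalization constraint gives π = (0.4000, 0.6000).
So the stationary probability of state 2 is 0.4000.

0.4000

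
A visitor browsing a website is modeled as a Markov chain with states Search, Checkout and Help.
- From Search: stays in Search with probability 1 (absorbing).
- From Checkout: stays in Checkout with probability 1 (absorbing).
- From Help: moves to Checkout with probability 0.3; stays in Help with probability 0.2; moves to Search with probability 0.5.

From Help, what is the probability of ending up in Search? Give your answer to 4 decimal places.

0.6250

Let h(s) be the probability of absorption at Search starting from transient state s. Then h(Search) = 1 and h(Checkout) = 0. By first-step analysis:
h(Help) = 0.5·1 + 0.3·0 + 0.2·h(Help)
Solving: h(Help) = 0.6250.
Starting from Help, the probability is 0.6250.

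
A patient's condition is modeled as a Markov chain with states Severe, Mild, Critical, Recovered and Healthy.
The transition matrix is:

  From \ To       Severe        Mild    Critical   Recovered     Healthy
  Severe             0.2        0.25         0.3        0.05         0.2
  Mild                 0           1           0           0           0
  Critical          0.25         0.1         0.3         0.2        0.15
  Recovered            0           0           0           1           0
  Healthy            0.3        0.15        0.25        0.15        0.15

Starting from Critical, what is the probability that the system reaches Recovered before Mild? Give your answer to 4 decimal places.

0.5167

Let h(s) be the probability of absorption at Recovered starting from transient state s. Then h(Recovered) = 1 and h(Mild) = 0. By first-step analysis:
h(Severe) = 0.2·h(Severe) + 0.25·0 + 0.3·h(Critical) + 0.05·1 + 0.2·h(Healthy)
h(Critical) = 0.25·h(Severe) + 0.1·0 + 0.3·h(Critical) + 0.2·1 + 0.15·h(Healthy)
h(Healthy) = 0.3·h(Severe) + 0.15·0 + 0.25·h(Critical) + 0.15·1 + 0.15·h(Healthy)
Solving: h(Severe) = 0.3711, h(Critical) = 0.5167, h(Healthy) = 0.4594.
Starting from Critical, the probability is 0.5167.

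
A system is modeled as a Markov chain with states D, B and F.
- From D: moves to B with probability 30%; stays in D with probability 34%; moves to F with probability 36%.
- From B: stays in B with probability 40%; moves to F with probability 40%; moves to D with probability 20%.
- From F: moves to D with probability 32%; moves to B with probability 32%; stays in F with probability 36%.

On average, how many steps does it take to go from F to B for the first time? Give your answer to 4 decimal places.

3.1901

Let t(s) be the expected number of steps to first reach B from state s, with t(B) = 0. Conditioning on the first step:
t(D) = 1 + 0.34·t(D) + 0.36·t(F)
t(F) = 1 + 0.32·t(D) + 0.36·t(F)
Solving: t(D) = 3.2552, t(F) = 3.1901.
Expected steps from F to B: 3.1901.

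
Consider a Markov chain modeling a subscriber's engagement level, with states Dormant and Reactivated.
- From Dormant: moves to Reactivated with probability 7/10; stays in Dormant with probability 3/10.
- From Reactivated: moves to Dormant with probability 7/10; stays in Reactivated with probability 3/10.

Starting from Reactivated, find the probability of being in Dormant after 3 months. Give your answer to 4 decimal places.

0.5320

Propagate the distribution vector 3 months from Reactivated.
After 0 months: (0.0000, 1.0000)
After 1 month: (0.7000, 0.3000)
After 2 months: (0.4200, 0.5800)
After 3 months: (0.5320, 0.4680)
P(in Dormant after 3 months) = 0.5320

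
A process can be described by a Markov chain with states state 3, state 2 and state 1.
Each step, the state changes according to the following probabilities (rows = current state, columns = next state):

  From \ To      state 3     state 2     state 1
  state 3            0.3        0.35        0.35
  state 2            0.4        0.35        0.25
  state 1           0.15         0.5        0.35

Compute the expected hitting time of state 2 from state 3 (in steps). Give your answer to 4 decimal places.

2.4845

Let t(s) be the expected number of steps to first reach state 2 from state s, with t(state 2) = 0. Conditioning on the first step:
t(state 3) = 1 + 0.3·t(state 3) + 0.35·t(state 1)
t(state 1) = 1 + 0.15·t(state 3) + 0.35·t(state 1)
Solving: t(state 3) = 2.4845, t(state 1) = 2.1118.
Expected steps from state 3 to state 2: 2.4845.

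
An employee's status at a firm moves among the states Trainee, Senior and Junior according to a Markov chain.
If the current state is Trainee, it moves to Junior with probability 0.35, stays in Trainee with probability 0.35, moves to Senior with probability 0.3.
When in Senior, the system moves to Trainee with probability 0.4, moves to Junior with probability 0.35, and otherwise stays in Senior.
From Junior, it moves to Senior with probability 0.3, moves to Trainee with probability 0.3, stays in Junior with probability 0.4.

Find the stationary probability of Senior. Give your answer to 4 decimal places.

Let the stationary distribution be π with π = πP and π_1 + π_2 + π_3 = 1.
π_1 = 0.35·π_1 + 0.4·π_2 + 0.3·π_3
π_2 = 0.3·π_1 + 0.25·π_2 + 0.3·π_3
Solving with the normalization constraint gives π = (0.3459, 0.2857, 0.3684).
So the stationary probability of Senior is 0.2857.

0.2857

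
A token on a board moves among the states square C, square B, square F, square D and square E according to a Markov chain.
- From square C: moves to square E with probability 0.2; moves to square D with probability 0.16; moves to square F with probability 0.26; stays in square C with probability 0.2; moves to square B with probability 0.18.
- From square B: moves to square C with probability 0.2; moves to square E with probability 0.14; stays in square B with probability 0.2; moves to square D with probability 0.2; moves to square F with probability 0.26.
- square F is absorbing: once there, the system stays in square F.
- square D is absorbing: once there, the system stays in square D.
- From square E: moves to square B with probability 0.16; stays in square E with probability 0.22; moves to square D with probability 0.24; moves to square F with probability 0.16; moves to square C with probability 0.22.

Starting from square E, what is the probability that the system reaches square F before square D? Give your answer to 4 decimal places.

Let h(s) be the probability of absorption at square F starting from transient state s. Then h(square F) = 1 and h(square D) = 0. By first-step analysis:
h(square C) = 0.2·h(square C) + 0.18·h(square B) + 0.26·1 + 0.16·0 + 0.2·h(square E)
h(square B) = 0.2·h(square C) + 0.2·h(square B) + 0.26·1 + 0.2·0 + 0.14·h(square E)
h(square E) = 0.22·h(square C) + 0.16·h(square B) + 0.16·1 + 0.24·0 + 0.22·h(square E)
Solving: h(square C) = 0.5686, h(square B) = 0.5509, h(square E) = 0.4785.
Starting from square E, the probability is 0.4785.

0.4785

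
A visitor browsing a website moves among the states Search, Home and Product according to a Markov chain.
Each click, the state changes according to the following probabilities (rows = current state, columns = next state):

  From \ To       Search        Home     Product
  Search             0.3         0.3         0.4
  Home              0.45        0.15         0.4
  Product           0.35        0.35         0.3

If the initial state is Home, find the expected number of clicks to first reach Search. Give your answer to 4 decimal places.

Let t(s) be the expected number of clicks to first reach Search from state s, with t(Search) = 0. Conditioning on the first click:
t(Home) = 1 + 0.15·t(Home) + 0.4·t(Product)
t(Product) = 1 + 0.35·t(Home) + 0.3·t(Product)
Solving: t(Home) = 2.4176, t(Product) = 2.6374.
Expected clicks from Home to Search: 2.4176.

2.4176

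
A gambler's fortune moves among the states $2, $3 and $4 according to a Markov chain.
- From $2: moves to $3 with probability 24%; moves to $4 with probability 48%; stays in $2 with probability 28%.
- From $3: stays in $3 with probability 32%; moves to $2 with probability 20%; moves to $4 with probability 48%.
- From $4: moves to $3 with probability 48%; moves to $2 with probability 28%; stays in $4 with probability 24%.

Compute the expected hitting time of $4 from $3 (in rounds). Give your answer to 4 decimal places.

Let t(s) be the expected number of rounds to first reach $4 from state s, with t($4) = 0. Conditioning on the first round:
t($2) = 1 + 0.28·t($2) + 0.24·t($3)
t($3) = 1 + 0.2·t($2) + 0.32·t($3)
Solving: t($2) = 2.0833, t($3) = 2.0833.
Expected rounds from $3 to $4: 2.0833.

2.0833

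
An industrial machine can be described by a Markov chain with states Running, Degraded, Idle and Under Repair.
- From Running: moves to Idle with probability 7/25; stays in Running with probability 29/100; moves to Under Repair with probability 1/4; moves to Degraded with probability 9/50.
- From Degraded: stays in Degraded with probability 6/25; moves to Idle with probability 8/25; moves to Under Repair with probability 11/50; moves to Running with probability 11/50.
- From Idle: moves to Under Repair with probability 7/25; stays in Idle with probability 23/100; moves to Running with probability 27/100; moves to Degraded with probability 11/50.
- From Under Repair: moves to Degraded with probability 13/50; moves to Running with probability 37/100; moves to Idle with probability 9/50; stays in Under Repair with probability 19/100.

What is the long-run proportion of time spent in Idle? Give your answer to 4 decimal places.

Let the stationary distribution be π with π = πP and π_1 + π_2 + π_3 + π_4 = 1.
π_1 = 0.29·π_1 + 0.22·π_2 + 0.27·π_3 + 0.37·π_4
π_2 = 0.18·π_1 + 0.24·π_2 + 0.22·π_3 + 0.26·π_4
π_3 = 0.28·π_1 + 0.32·π_2 + 0.23·π_3 + 0.18·π_4
Solving with the normalization constraint gives π = (0.2883, 0.2224, 0.2526, 0.2367).
So the stationary probability of Idle is 0.2526.

0.2526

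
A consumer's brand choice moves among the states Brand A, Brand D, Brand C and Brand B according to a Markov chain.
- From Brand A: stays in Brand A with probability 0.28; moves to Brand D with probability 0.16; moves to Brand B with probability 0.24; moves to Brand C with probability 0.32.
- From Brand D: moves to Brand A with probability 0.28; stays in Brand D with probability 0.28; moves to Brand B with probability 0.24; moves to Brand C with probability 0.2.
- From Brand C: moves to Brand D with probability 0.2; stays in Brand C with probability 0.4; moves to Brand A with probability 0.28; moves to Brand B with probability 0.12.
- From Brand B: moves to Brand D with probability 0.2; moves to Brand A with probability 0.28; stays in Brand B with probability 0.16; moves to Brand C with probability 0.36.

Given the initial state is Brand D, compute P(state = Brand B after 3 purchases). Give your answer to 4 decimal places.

0.1868

Propagate the distribution vector 3 purchases from Brand D.
After 0 purchases: (0.0000, 1.0000, 0.0000, 0.0000)
After 1 purchase: (0.2800, 0.2800, 0.2000, 0.2400)
After 2 purchases: (0.2800, 0.2112, 0.3120, 0.1968)
After 3 purchases: (0.2800, 0.2057, 0.3275, 0.1868)
P(in Brand B after 3 purchases) = 0.1868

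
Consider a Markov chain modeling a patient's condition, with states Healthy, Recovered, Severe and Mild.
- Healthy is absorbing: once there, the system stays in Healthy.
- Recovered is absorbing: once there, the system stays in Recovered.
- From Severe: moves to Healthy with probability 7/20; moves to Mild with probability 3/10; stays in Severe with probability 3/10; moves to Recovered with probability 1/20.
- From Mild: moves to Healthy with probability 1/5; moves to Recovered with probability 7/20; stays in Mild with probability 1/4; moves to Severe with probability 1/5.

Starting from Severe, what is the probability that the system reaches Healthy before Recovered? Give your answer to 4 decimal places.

0.6935

Let h(s) be the probability of absorption at Healthy starting from transient state s. Then h(Healthy) = 1 and h(Recovered) = 0. By first-step analysis:
h(Severe) = 0.35·1 + 0.05·0 + 0.3·h(Severe) + 0.3·h(Mild)
h(Mild) = 0.2·1 + 0.35·0 + 0.2·h(Severe) + 0.25·h(Mild)
Solving: h(Severe) = 0.6935, h(Mild) = 0.4516.
Starting from Severe, the probability is 0.6935.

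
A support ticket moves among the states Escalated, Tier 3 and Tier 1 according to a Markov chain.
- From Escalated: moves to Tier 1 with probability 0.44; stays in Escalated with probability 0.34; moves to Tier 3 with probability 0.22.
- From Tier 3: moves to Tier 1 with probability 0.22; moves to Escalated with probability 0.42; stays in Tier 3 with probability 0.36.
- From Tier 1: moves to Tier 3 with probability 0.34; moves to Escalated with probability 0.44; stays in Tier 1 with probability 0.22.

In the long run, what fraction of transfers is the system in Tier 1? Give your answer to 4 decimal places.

Let the stationary distribution be π with π = πP and π_1 + π_2 + π_3 = 1.
π_1 = 0.34·π_1 + 0.42·π_2 + 0.44·π_3
π_2 = 0.22·π_1 + 0.36·π_2 + 0.34·π_3
Solving with the normalization constraint gives π = (0.3946, 0.2986, 0.3068).
So the stationary probability of Tier 1 is 0.3068.

0.3068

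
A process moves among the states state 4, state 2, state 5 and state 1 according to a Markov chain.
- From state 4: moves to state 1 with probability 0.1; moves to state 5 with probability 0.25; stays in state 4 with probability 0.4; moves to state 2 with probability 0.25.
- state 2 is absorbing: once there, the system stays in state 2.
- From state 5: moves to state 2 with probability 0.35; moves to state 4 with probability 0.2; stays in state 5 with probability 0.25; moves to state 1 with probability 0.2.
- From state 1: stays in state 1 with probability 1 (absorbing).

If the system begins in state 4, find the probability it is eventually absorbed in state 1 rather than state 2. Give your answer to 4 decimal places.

Let h(s) be the probability of absorption at state 1 starting from transient state s. Then h(state 1) = 1 and h(state 2) = 0. By first-step analysis:
h(state 4) = 0.4·h(state 4) + 0.25·0 + 0.25·h(state 5) + 0.1·1
h(state 5) = 0.2·h(state 4) + 0.35·0 + 0.25·h(state 5) + 0.2·1
Solving: h(state 4) = 0.3125, h(state 5) = 0.3500.
Starting from state 4, the probability is 0.3125.

0.3125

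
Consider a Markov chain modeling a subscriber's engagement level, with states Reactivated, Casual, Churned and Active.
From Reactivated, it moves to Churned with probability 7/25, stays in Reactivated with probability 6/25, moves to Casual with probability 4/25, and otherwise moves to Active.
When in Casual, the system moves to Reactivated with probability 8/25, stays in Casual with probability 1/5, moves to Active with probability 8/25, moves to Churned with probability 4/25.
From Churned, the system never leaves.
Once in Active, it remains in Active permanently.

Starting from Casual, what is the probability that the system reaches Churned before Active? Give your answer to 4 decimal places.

Let h(s) be the probability of absorption at Churned starting from transient state s. Then h(Churned) = 1 and h(Active) = 0. By first-step analysis:
h(Reactivated) = 0.24·h(Reactivated) + 0.16·h(Casual) + 0.28·1 + 0.32·0
h(Casual) = 0.32·h(Reactivated) + 0.2·h(Casual) + 0.16·1 + 0.32·0
Solving: h(Reactivated) = 0.4483, h(Casual) = 0.3793.
Starting from Casual, the probability is 0.3793.

0.3793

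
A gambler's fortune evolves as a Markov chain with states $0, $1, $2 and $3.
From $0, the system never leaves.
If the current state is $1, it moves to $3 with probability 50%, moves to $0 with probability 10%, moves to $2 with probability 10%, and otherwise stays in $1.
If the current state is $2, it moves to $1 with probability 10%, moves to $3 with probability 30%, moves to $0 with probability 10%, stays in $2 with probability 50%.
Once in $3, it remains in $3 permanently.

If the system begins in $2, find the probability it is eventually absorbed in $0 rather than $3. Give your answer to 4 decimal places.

Let h(s) be the probability of absorption at $0 starting from transient state s. Then h($0) = 1 and h($3) = 0. By first-step analysis:
h($1) = 0.1·1 + 0.3·h($1) + 0.1·h($2) + 0.5·0
h($2) = 0.1·1 + 0.1·h($1) + 0.5·h($2) + 0.3·0
Solving: h($1) = 0.1765, h($2) = 0.2353.
Starting from $2, the probability is 0.2353.

0.2353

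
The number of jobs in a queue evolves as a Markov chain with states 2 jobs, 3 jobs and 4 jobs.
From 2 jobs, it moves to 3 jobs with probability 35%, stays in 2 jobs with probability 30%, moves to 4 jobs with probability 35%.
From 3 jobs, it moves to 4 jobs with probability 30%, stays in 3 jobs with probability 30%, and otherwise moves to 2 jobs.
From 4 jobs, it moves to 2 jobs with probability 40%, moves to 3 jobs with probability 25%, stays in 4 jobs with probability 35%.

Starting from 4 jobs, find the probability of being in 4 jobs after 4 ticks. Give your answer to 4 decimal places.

0.3349

Propagate the distribution vector 4 ticks from 4 jobs.
After 0 ticks: (0.0000, 0.0000, 1.0000)
After 1 tick: (0.4000, 0.2500, 0.3500)
After 2 ticks: (0.3600, 0.3025, 0.3375)
After 3 ticks: (0.3640, 0.3011, 0.3349)
After 4 ticks: (0.3636, 0.3015, 0.3349)
P(in 4 jobs after 4 ticks) = 0.3349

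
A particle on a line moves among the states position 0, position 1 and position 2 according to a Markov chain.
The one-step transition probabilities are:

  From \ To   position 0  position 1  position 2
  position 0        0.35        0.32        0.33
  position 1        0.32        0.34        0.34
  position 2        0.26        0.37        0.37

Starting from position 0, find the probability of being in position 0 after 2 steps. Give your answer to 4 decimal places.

0.3107

Sum over the intermediate state after 1 step:
P = P(position 0→position 0)·P(position 0→position 0) + P(position 0→position 1)·P(position 1→position 0) + P(position 0→position 2)·P(position 2→position 0)
  = 0.35×0.35 + 0.32×0.32 + 0.33×0.26
  = 0.1225 + 0.1024 + 0.0858 = 0.3107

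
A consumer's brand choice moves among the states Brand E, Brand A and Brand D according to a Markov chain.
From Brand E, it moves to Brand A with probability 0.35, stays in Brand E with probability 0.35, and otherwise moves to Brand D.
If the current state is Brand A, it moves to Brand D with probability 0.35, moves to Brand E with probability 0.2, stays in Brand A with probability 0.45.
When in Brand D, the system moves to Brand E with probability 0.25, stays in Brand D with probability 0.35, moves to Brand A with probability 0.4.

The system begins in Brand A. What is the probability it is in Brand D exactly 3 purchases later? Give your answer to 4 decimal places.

0.3376

Propagate the distribution vector 3 purchases from Brand A.
After 0 purchases: (0.0000, 1.0000, 0.0000)
After 1 purchase: (0.2000, 0.4500, 0.3500)
After 2 purchases: (0.2475, 0.4125, 0.3400)
After 3 purchases: (0.2541, 0.4083, 0.3376)
P(in Brand D after 3 purchases) = 0.3376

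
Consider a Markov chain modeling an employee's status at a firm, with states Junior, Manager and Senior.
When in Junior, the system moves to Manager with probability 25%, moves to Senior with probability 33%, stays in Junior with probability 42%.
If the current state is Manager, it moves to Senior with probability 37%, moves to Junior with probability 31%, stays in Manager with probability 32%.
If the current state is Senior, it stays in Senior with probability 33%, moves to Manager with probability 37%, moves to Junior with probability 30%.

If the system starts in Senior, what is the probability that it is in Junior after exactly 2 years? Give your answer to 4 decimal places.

Sum over the intermediate state after 1 year:
P = P(Senior→Junior)·P(Junior→Junior) + P(Senior→Manager)·P(Manager→Junior) + P(Senior→Senior)·P(Senior→Junior)
  = 0.3×0.42 + 0.37×0.31 + 0.33×0.3
  = 0.1260 + 0.1147 + 0.0990 = 0.3397

0.3397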